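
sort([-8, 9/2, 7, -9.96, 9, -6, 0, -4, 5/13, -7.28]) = [-9.96, -8, -7.28, -6, -4, 0, 5/13, 9/2, 7, 9]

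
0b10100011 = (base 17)9a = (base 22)79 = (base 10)163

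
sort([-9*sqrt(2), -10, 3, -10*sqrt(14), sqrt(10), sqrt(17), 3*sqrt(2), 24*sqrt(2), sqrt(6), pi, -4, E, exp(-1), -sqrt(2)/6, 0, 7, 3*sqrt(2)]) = [-10*sqrt(14), -9*sqrt(2), -10, -4, -sqrt(2)/6, 0, exp(-1), sqrt(6), E, 3, pi, sqrt(10), sqrt(17), 3*sqrt(2), 3*sqrt(2), 7, 24*sqrt(2)]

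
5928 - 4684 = 1244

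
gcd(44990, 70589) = 1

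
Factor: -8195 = -1*5^1*11^1*149^1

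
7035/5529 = 2345/1843 ≈ 1.27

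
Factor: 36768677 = 11^1 * 41^1 * 81527^1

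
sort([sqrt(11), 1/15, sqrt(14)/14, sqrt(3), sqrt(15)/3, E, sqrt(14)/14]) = [1/15, sqrt(14)/14, sqrt(14)/14, sqrt(15)/3, sqrt(3), E, sqrt(11)]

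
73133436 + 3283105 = 76416541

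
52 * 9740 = 506480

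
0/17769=0=0.00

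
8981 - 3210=5771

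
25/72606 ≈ 0.000344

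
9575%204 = 191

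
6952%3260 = 432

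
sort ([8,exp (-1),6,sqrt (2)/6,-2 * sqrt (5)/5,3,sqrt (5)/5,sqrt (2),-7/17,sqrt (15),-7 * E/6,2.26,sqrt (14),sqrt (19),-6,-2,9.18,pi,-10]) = [-10,-6,-7 * E/6,-2,-2 * sqrt (5)/5,-7/17,sqrt (2)/6,exp (-1),sqrt (5)/5,sqrt (2),2.26,3,pi,sqrt (14),sqrt (15),sqrt (19),6,8,9.18]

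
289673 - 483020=-193347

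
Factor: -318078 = -1 * 2^1 * 3^2 * 41^1 * 431^1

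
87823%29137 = 412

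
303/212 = 1 + 91/212 ≈ 1.43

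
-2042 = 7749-9791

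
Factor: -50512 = -1*2^4*7^1*11^1*41^1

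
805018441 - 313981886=491036555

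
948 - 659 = 289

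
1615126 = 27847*58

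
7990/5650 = 1 + 234/565 ≈ 1.41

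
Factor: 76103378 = 2^1*13^1*43^1*68071^1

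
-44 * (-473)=20812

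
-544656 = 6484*(-84) 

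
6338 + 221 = 6559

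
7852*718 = 5637736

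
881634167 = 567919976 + 313714191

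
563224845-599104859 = -35880014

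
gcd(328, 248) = 8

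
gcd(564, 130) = 2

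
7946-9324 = -1378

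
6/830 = 3/415 ≈ 0.00723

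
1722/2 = 861 = 861.00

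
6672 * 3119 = 20809968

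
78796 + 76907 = 155703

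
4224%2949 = 1275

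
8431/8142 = 1+289/8142 ≈ 1.04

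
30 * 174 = 5220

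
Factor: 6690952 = 2^3*836369^1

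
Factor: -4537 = -1 * 13^1 * 349^1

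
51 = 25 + 26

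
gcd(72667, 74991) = 7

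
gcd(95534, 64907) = 1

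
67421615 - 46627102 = 20794513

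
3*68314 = 204942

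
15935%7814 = 307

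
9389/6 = 1564 + 5/6 ≈ 1564.83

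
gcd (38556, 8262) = 2754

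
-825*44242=-36499650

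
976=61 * 16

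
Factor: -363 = -1*3^1*11^2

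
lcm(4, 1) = 4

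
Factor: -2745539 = -1*337^1*8147^1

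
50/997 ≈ 0.0502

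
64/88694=32/44347 ≈ 0.000722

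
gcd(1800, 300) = 300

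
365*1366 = 498590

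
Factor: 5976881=5976881^1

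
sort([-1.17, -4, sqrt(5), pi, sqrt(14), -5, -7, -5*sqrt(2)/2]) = [-7, -5, -4, -5*sqrt(2)/2, -1.17, sqrt(5), pi, sqrt(14)]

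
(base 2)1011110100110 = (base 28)7k6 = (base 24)ac6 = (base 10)6054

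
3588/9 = 398 + 2/3 ≈ 398.67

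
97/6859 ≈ 0.0141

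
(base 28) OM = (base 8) 1266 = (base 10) 694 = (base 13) 415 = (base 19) 1HA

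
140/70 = 2 = 2.00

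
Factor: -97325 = -1 * 5^2 * 17^1 * 229^1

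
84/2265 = 28/755 ≈ 0.0371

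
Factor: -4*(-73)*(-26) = -1*2^3*13^1*73^1 = -7592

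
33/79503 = 11/26501 ≈ 0.000415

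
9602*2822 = 27096844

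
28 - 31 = -3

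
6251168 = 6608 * 946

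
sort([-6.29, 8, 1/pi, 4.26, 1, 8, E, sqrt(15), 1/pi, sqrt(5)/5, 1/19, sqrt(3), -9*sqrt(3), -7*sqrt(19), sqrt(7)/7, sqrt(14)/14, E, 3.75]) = [-7*sqrt(19), -9*sqrt(3), -6.29, 1/19, sqrt(14)/14, 1/pi, 1/pi, sqrt(7)/7, sqrt(5)/5, 1, sqrt(3), E, E, 3.75, sqrt(15), 4.26, 8, 8]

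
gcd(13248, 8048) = 16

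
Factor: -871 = -1 * 13^1 * 67^1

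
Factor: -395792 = -1 * 2^4 * 29^1 * 853^1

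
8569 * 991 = 8491879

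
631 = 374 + 257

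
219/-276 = -73/92≈-0.793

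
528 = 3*176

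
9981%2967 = 1080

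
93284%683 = 396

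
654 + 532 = 1186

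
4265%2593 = 1672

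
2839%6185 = 2839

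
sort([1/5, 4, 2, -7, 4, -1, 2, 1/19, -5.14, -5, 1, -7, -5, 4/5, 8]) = [-7, -7, -5.14, -5, -5, -1, 1/19, 1/5, 4/5, 1, 2, 2, 4, 4, 8]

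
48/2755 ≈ 0.0174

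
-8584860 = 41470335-50055195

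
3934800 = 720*5465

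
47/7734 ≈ 0.00608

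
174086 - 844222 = -670136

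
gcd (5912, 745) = 1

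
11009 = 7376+3633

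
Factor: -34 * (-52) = 2^3 * 13^1 * 17^1 = 1768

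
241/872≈0.276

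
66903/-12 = -22301/4 = -5575.25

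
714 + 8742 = 9456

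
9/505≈0.0178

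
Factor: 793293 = 3^1*23^1*11497^1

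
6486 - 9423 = -2937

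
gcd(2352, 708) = 12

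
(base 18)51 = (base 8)133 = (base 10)91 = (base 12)77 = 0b1011011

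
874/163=5 + 59/163 ≈ 5.36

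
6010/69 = 87 + 7/69 ≈ 87.10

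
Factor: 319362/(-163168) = -1 * 2^(-4) * 3^1 * 17^1 * 31^1 * 101^1 * 5099^(-1) = -159681/81584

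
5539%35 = 9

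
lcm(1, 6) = 6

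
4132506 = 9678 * 427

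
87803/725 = 121 + 78/725≈121.11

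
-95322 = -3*31774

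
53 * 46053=2440809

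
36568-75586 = -39018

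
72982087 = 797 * 91571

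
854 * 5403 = 4614162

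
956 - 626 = 330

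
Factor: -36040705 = -1*5^1*7208141^1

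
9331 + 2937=12268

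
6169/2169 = 2 + 1831/2169 ≈ 2.84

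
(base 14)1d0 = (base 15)1a3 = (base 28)de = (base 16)17a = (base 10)378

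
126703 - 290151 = -163448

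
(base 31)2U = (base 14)68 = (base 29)35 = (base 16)5C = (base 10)92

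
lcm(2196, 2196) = 2196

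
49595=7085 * 7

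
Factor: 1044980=2^2*5^1*52249^1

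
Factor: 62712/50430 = 2^2*3^1*5^(-1)*13^1*41^(-2)*67^1 = 10452/8405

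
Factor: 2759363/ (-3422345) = -1*5^ (-1)*631^1*4373^1*684469^ (-1)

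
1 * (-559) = -559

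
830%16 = 14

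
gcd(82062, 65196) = 18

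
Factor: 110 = 2^1*5^1*11^1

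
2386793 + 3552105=5938898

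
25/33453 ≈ 0.000747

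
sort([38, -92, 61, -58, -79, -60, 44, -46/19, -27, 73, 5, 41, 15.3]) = [-92, -79, -60, -58, -27, -46/19, 5, 15.3, 38, 41, 44, 61, 73]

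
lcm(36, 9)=36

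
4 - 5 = -1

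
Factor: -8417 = -1 * 19^1 * 443^1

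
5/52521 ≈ 0.0000952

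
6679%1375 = 1179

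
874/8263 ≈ 0.106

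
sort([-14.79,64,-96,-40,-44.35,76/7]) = [-96,-44.35,-40,-14.79,76/7,64]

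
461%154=153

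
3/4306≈0.000697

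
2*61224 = 122448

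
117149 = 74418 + 42731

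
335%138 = 59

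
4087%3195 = 892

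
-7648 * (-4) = 30592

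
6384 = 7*912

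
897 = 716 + 181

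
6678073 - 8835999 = -2157926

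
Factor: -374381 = -1*7^1*79^1*677^1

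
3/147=1/49 ≈ 0.0204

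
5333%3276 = 2057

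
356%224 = 132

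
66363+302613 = 368976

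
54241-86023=-31782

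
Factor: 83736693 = 3^3 * 3101359^1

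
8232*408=3358656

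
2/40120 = 1/20060 ≈ 0.0000499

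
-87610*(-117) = 10250370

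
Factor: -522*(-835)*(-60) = -1*2^3*3^3*5^2*29^1*167^1 = -26152200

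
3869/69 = 56+5/69≈56.07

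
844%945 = 844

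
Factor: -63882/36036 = -1 * 2^(-1) * 3^1 * 11^(-1) * 13^1 = -39/22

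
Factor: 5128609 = 23^1 * 31^1 * 7193^1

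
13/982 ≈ 0.0132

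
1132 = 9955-8823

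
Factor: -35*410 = -1*2^1*5^2*7^1*41^1 = -14350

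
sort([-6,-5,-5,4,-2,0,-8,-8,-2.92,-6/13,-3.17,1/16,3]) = [-8,-8,-6,-5,-5,-3.17,-2.92,-2,-6/13,0,1/16,3,4]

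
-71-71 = -142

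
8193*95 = 778335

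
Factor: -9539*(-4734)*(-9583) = -1*2^1*3^2*7^1*37^2*263^1*9539^1 = -432745529958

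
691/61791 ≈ 0.0112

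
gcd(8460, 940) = 940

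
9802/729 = 13 + 325/729 ≈ 13.45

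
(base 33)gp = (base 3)202111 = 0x229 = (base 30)id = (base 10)553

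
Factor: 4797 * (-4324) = -1 * 2^2 * 3^2 * 13^1 * 23^1 * 41^1 * 47^1 = -20742228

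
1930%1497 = 433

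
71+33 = 104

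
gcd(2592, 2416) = 16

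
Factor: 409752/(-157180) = -1 * 2^1 * 3^3 * 5^(-1) * 7^1 * 29^(-1) = -378/145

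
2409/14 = 172 + 1/14 ≈ 172.07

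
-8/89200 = -1/11150 ≈ -0.0000897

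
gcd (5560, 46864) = 8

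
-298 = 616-914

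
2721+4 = 2725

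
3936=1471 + 2465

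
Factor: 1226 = 2^1 * 613^1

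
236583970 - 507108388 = -270524418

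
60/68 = 15/17 ≈ 0.882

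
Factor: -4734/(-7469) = 2^1 * 3^2 * 7^(-1) * 11^(-1) * 97^(-1) * 263^1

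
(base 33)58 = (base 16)ad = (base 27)6b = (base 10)173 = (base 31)5i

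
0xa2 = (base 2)10100010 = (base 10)162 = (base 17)99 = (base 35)4m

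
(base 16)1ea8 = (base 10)7848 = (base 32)7l8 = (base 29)99i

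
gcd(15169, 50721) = 11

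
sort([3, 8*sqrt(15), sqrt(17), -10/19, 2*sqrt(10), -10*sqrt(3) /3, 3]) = [-10*sqrt(3) /3, -10/19, 3, 3, sqrt(17), 2*sqrt(10), 8*sqrt(15)]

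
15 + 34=49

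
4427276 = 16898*262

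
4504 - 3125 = 1379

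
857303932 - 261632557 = 595671375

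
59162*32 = 1893184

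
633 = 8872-8239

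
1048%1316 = 1048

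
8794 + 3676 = 12470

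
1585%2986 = 1585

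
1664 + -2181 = -517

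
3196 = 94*34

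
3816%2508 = 1308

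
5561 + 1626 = 7187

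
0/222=0=0.00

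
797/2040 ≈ 0.391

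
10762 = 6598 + 4164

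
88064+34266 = 122330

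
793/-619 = -1-174/619 ≈ -1.28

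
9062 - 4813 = 4249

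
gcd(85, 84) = 1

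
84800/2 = 42400 = 42400.00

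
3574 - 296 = 3278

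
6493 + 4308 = 10801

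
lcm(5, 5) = 5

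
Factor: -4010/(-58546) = 5^1*73^(-1) = 5/73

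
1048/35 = 29+33/35≈29.94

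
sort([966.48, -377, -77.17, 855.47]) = [-377, -77.17, 855.47, 966.48]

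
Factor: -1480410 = -1*2^1*3^3*5^1*5483^1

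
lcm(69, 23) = 69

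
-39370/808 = -48 - 293/404 ≈ -48.73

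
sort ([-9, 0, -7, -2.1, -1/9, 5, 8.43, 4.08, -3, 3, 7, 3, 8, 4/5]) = [-9, -7, -3, -2.1, -1/9, 0, 4/5, 3, 3, 4.08, 5, 7, 8, 8.43]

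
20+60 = 80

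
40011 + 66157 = 106168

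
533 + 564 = 1097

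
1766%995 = 771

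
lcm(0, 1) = 0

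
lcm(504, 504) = 504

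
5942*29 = 172318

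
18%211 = 18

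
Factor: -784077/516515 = -1*3^1*5^ (-1)*7^1*19^ (-1)*5437^ (-1)*37337^1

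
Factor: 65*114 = 2^1*3^1*5^1*13^1*19^1 = 7410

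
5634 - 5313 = 321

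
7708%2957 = 1794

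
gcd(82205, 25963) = 1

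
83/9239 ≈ 0.00898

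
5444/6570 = 2722/3285 ≈ 0.829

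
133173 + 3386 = 136559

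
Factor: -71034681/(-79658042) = 2^(-1)*3^1*53^1*67^(-1)*733^(-1)*811^(-1)*446759^1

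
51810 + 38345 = 90155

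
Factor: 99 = 3^2 * 11^1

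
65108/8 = 8138 + 1/2 = 8138.50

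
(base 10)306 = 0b100110010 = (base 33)99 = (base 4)10302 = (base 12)216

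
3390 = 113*30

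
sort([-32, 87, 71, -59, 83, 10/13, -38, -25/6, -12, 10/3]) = [-59, -38, -32, -12, -25/6, 10/13, 10/3, 71, 83, 87]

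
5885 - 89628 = -83743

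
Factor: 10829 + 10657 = 2^1 * 3^1 * 3581^1 = 21486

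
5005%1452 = 649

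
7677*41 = 314757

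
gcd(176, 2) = 2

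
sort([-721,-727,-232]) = [-727,-721,-232]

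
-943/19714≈-0.0478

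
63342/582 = 108 + 81/97 ≈ 108.84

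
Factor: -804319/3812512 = -1*2^(-5)*11^(-1)*107^1*7517^1*10831^(-1)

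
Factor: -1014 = -1*2^1*3^1*13^2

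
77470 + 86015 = 163485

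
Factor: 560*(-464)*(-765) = 2^8*3^2*5^2*7^1*17^1*29^1 = 198777600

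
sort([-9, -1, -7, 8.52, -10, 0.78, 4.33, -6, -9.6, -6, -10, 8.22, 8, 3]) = [-10, -10, -9.6, -9, -7, -6, -6, -1, 0.78, 3, 4.33, 8, 8.22, 8.52]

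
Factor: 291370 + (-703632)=-1*2^1*19^2*571^1=-412262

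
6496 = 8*812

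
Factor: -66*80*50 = -1*2^6*3^1*5^3*11^1 = -264000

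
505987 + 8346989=8852976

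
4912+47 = 4959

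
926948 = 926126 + 822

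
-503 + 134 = -369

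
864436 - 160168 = 704268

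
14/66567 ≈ 0.000210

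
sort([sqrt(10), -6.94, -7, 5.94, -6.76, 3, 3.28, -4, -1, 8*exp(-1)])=[-7, -6.94, -6.76, -4, -1, 8*exp(-1), 3, sqrt(10), 3.28, 5.94]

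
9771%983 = 924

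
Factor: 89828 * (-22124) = -1 * 2^4 * 17^1 * 1321^1 * 5531^1 = -1987354672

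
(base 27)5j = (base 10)154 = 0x9a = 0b10011010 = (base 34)4i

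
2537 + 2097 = 4634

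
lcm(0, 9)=0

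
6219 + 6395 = 12614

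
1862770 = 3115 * 598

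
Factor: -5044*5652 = -1*2^4*3^2*13^1*97^1*157^1 = -28508688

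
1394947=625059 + 769888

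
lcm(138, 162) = 3726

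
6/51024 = 1/8504 ≈ 0.000118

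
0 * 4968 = 0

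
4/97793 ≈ 0.0000409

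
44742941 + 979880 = 45722821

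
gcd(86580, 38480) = 9620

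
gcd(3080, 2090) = 110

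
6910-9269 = -2359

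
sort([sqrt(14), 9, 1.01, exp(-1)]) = [exp(-1), 1.01, sqrt(14), 9]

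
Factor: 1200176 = 2^4*75011^1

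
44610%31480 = 13130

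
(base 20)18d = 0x23d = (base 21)166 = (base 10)573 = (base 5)4243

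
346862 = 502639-155777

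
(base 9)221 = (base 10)181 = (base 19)9a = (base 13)10c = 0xb5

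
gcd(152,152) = 152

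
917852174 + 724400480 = 1642252654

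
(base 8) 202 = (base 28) 4i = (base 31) 46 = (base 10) 130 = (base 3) 11211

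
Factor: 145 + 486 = 631^1 = 631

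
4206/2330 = 1 + 938/1165 ≈ 1.81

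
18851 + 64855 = 83706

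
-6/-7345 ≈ 0.000817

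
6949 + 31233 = 38182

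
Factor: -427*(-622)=2^1*7^1*61^1*311^1=265594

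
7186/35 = 205+11/35 ≈ 205.31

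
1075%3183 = 1075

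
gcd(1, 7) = 1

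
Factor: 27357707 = 13^1 * 61^1 * 34499^1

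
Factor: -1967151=-1*3^1*655717^1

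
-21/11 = -1 - 10/11 ≈ -1.91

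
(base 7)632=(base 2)100111101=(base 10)317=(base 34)9b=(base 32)9t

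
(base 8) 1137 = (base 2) 1001011111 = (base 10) 607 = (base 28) lj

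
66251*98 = 6492598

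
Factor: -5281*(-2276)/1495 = 2^2*5^(-1)*13^(-1)*23^(-1)*569^1*5281^1 = 12019556/1495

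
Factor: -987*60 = -1*2^2*3^2*5^1*7^1*47^1 = -59220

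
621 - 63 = 558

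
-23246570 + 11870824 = -11375746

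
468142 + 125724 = 593866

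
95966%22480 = 6046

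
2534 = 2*1267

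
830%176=126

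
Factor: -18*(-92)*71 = 2^3*3^2*23^1*71^1 = 117576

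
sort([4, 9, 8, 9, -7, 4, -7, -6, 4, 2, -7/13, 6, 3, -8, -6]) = [-8, -7, -7, -6, -6, -7/13, 2, 3, 4, 4, 4, 6, 8, 9, 9]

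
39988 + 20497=60485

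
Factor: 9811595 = 5^1 * 1962319^1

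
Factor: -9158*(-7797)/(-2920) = -1*2^(-2)*3^1*5^(-1)*19^1*23^1*73^(-1)*113^1*241^1 = -35702463/1460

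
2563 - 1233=1330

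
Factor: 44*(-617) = -1*2^2*11^1*617^1 = -27148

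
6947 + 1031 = 7978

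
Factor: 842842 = 2^1*7^1*11^1*13^1*421^1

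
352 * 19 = 6688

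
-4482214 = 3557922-8040136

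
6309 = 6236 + 73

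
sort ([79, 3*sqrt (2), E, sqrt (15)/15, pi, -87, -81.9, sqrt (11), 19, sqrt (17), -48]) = [-87, -81.9, -48, sqrt (15)/15, E, pi, sqrt (11), sqrt (17), 3*sqrt (2), 19, 79]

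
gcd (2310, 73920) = 2310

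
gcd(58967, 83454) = 1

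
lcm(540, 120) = 1080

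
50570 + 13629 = 64199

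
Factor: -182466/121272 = -1*2^(-2)*3^2*109^1*163^(-1) = -981/652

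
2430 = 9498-7068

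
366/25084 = 183/12542 ≈ 0.0146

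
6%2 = 0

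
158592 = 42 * 3776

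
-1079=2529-3608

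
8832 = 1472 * 6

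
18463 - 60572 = -42109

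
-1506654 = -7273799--5767145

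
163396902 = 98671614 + 64725288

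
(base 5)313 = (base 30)2n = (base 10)83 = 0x53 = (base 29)2p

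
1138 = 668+470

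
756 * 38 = 28728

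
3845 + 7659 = 11504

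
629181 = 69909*9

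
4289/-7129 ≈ -0.602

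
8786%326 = 310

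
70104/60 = 5842/5 = 1168.40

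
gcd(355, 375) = 5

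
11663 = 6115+5548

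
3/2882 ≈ 0.00104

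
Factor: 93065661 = 3^2 * 13^1 * 269^1 * 2957^1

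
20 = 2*10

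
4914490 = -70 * (-70207)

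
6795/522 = 755/58 ≈ 13.02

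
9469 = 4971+4498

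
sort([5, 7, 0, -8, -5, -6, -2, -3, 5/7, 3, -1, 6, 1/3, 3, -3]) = [-8, -6, -5, -3, -3, -2, -1, 0, 1/3, 5/7, 3, 3, 5, 6, 7]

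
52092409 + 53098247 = 105190656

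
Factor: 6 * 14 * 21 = 2^2 * 3^2 * 7^2 = 1764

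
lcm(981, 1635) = 4905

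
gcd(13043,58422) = 1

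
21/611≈0.0344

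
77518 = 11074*7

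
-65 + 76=11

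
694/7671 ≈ 0.0905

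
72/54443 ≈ 0.00132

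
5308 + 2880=8188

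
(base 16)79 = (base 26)4h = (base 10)121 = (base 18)6d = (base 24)51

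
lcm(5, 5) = 5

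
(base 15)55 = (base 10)80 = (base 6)212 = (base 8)120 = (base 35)2a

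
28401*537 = 15251337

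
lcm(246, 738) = 738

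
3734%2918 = 816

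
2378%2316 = 62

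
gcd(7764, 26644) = 4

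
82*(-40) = -3280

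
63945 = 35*1827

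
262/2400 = 131/1200≈0.109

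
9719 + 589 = 10308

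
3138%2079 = 1059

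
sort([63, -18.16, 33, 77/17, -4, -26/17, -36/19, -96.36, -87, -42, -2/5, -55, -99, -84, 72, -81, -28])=[-99, -96.36, -87, -84, -81, -55, -42, -28, -18.16, -4, -36/19, -26/17, -2/5, 77/17, 33, 63, 72]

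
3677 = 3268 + 409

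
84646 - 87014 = -2368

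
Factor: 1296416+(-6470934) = -1*2^1*593^1*4363^1 = -5174518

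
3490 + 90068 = 93558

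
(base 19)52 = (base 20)4h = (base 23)45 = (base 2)1100001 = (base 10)97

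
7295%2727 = 1841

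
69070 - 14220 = 54850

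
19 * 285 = 5415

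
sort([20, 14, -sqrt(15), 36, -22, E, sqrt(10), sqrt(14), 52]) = [-22, -sqrt(15), E, sqrt(10), sqrt(14), 14, 20, 36, 52]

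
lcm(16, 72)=144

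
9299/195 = 47 + 134/195 ≈ 47.69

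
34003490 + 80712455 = 114715945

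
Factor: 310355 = 5^1 * 62071^1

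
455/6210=91/1242≈0.0733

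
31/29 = 1 + 2/29 ≈ 1.07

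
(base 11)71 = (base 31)2g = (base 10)78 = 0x4e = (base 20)3i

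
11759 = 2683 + 9076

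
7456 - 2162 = 5294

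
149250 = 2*74625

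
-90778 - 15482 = -106260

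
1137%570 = 567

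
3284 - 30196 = -26912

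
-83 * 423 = -35109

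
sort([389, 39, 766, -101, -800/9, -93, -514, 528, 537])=[-514, -101, -93, -800/9, 39, 389, 528, 537, 766]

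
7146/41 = 174 + 12/41 ≈ 174.29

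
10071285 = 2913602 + 7157683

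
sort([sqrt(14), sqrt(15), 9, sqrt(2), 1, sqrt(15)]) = [1, sqrt(2), sqrt(14), sqrt(15), sqrt(15), 9]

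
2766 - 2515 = 251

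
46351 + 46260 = 92611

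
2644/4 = 661 = 661.00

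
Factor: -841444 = -1*2^2*210361^1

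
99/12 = 8 + 1/4 = 8.25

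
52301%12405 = 2681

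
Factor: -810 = -1*2^1*3^4*5^1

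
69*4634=319746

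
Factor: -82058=-1 * 2^1 * 89^1 * 461^1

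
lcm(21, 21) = 21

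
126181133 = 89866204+36314929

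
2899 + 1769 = 4668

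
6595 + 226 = 6821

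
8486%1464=1166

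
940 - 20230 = -19290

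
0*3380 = 0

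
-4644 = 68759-73403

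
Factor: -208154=-1 * 2^1 * 199^1 * 523^1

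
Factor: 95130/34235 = 2^1 * 3^2 * 7^1 * 41^(-1) * 151^1 * 167^(-1) = 19026/6847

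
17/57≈0.298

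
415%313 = 102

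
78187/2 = 39093+1/2 = 39093.50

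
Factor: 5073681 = 3^1 * 1691227^1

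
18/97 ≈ 0.186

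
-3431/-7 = 490 + 1/7≈490.14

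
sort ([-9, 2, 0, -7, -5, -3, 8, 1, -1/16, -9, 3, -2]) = [-9, -9, -7, -5, -3, -2, -1/16, 0, 1, 2, 3, 8]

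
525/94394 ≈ 0.00556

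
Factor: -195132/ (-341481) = 2^2 * 7^ (-1) = 4/7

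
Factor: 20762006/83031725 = 2^1*5^(-2)*7^(-3)*23^(-1)*421^(-1)*10381003^1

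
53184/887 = 59 + 851/887≈59.96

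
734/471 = 1 + 263/471 ≈ 1.56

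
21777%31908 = 21777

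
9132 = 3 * 3044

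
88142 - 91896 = -3754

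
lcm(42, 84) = 84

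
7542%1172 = 510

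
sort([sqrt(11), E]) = [E, sqrt(11)]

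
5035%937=350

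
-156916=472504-629420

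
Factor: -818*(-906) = 2^2*3^1*151^1*409^1 = 741108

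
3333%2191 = 1142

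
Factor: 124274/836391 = 2^1*3^(-1)*83^(-1)*3359^(-1)*62137^1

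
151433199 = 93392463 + 58040736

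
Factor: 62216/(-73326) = -1*2^2*3^(-1)*7^1*11^(-1) = -28/33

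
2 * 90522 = 181044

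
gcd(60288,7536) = 7536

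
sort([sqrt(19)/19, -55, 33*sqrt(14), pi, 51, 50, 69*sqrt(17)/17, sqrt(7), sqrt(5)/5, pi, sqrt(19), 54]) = [-55, sqrt(19)/19, sqrt(5)/5, sqrt(7), pi, pi, sqrt(19), 69*sqrt(17)/17, 50, 51, 54, 33*sqrt(14)]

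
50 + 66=116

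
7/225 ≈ 0.0311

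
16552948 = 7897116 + 8655832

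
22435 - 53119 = -30684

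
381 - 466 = -85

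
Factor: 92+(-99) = -1*7^1 = -7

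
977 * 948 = 926196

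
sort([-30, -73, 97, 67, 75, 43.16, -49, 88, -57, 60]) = [-73, -57, -49, -30, 43.16, 60, 67, 75, 88, 97]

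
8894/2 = 4447 = 4447.00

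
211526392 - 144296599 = 67229793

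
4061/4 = 1015 + 1/4 = 1015.25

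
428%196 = 36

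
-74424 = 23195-97619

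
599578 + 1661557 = 2261135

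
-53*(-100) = 5300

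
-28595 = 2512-31107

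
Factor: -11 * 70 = -1 * 2^1 * 5^1 * 7^1 * 11^1 = -770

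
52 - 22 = 30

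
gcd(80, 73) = 1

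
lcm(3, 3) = 3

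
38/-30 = -1 - 4/15 ≈ -1.27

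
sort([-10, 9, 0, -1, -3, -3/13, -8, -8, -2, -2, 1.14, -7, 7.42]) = [-10, -8, -8, -7, -3, -2, -2, -1, -3/13, 0, 1.14, 7.42, 9]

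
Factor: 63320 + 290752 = 2^3 * 3^1 * 14753^1 = 354072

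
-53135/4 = -13283 - 3/4 = -13283.75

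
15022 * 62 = 931364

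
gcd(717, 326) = 1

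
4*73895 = 295580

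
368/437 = 16/19 ≈ 0.842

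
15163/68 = 222+67/68 ≈ 222.99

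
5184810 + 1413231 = 6598041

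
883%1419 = 883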